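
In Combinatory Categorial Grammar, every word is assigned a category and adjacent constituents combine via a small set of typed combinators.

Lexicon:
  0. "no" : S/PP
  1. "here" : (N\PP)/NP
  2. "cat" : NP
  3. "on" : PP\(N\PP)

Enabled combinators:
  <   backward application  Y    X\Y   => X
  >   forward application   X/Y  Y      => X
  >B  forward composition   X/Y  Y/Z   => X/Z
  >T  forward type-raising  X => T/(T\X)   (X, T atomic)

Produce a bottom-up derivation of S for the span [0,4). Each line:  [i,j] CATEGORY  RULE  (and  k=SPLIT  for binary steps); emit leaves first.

[0,1] S/PP  lex  "no"
[1,2] (N\PP)/NP  lex  "here"
[2,3] NP  lex  "cat"
[1,3] N\PP  >  k=2
[3,4] PP\(N\PP)  lex  "on"
[1,4] PP  <  k=3
[0,4] S  >  k=1

[0,4] S   >
  [0,1] "no" : S/PP
  [1,4] PP   <
    [1,3] N\PP   >
      [1,2] "here" : (N\PP)/NP
      [2,3] "cat" : NP
    [3,4] "on" : PP\(N\PP)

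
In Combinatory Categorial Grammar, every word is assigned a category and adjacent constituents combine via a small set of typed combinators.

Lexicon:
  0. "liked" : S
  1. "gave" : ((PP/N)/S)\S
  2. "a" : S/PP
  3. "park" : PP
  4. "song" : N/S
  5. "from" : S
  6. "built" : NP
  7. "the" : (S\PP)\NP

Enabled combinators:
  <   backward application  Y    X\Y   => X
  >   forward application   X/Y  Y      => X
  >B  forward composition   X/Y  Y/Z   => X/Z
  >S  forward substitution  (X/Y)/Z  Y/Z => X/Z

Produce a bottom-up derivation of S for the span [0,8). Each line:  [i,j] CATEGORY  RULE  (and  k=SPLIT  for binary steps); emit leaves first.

[0,8] S   <
  [0,6] PP   >
    [0,4] PP/N   >
      [0,2] (PP/N)/S   <
        [0,1] "liked" : S
        [1,2] "gave" : ((PP/N)/S)\S
      [2,4] S   >
        [2,3] "a" : S/PP
        [3,4] "park" : PP
    [4,6] N   >
      [4,5] "song" : N/S
      [5,6] "from" : S
  [6,8] S\PP   <
    [6,7] "built" : NP
    [7,8] "the" : (S\PP)\NP

[0,1] S  lex  "liked"
[1,2] ((PP/N)/S)\S  lex  "gave"
[0,2] (PP/N)/S  <  k=1
[2,3] S/PP  lex  "a"
[3,4] PP  lex  "park"
[2,4] S  >  k=3
[0,4] PP/N  >  k=2
[4,5] N/S  lex  "song"
[5,6] S  lex  "from"
[4,6] N  >  k=5
[0,6] PP  >  k=4
[6,7] NP  lex  "built"
[7,8] (S\PP)\NP  lex  "the"
[6,8] S\PP  <  k=7
[0,8] S  <  k=6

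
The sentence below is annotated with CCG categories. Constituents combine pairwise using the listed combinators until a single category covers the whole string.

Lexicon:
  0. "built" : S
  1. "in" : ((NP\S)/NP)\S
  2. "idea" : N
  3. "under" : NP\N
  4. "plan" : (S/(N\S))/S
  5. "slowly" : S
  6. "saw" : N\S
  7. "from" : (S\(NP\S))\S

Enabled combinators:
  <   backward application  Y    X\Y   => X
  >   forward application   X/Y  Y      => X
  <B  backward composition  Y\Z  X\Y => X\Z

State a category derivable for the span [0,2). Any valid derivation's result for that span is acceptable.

[0,8] S   <
  [0,4] NP\S   >
    [0,2] (NP\S)/NP   <
      [0,1] "built" : S
      [1,2] "in" : ((NP\S)/NP)\S
    [2,4] NP   <
      [2,3] "idea" : N
      [3,4] "under" : NP\N
  [4,8] S\(NP\S)   <
    [4,7] S   >
      [4,6] S/(N\S)   >
        [4,5] "plan" : (S/(N\S))/S
        [5,6] "slowly" : S
      [6,7] "saw" : N\S
    [7,8] "from" : (S\(NP\S))\S

(NP\S)/NP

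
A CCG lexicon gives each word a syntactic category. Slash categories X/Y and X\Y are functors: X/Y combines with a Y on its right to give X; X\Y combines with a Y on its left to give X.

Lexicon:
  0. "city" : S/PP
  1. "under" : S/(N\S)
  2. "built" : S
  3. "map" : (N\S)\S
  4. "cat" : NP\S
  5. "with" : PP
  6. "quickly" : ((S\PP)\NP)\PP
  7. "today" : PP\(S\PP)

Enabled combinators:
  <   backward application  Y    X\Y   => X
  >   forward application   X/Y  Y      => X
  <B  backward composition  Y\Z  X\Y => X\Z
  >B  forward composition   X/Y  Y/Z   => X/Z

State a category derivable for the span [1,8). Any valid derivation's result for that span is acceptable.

[0,8] S   >
  [0,1] "city" : S/PP
  [1,8] PP   <
    [1,7] S\PP   <
      [1,5] NP   <
        [1,4] S   >
          [1,2] "under" : S/(N\S)
          [2,4] N\S   <
            [2,3] "built" : S
            [3,4] "map" : (N\S)\S
        [4,5] "cat" : NP\S
      [5,7] (S\PP)\NP   <
        [5,6] "with" : PP
        [6,7] "quickly" : ((S\PP)\NP)\PP
    [7,8] "today" : PP\(S\PP)

PP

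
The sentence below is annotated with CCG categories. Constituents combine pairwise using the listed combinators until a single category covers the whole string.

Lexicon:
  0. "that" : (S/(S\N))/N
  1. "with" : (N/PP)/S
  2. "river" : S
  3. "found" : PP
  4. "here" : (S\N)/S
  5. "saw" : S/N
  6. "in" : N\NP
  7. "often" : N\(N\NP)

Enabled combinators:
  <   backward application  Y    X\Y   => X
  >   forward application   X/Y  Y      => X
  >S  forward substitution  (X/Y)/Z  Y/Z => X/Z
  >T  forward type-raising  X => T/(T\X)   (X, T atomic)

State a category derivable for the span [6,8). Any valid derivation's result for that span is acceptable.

[0,8] S   >
  [0,4] S/(S\N)   >
    [0,1] "that" : (S/(S\N))/N
    [1,4] N   >
      [1,3] N/PP   >
        [1,2] "with" : (N/PP)/S
        [2,3] "river" : S
      [3,4] "found" : PP
  [4,8] S\N   >
    [4,5] "here" : (S\N)/S
    [5,8] S   >
      [5,6] "saw" : S/N
      [6,8] N   <
        [6,7] "in" : N\NP
        [7,8] "often" : N\(N\NP)

N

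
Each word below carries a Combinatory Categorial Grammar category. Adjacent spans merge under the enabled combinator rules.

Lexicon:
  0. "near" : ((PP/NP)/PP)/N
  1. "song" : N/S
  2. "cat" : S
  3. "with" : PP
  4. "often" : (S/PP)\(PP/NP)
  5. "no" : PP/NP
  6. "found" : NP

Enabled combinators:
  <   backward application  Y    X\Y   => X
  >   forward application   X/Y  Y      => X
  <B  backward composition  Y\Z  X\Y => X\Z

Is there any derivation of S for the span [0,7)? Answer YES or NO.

[0,7] S   >
  [0,5] S/PP   <
    [0,4] PP/NP   >
      [0,3] (PP/NP)/PP   >
        [0,1] "near" : ((PP/NP)/PP)/N
        [1,3] N   >
          [1,2] "song" : N/S
          [2,3] "cat" : S
      [3,4] "with" : PP
    [4,5] "often" : (S/PP)\(PP/NP)
  [5,7] PP   >
    [5,6] "no" : PP/NP
    [6,7] "found" : NP

YES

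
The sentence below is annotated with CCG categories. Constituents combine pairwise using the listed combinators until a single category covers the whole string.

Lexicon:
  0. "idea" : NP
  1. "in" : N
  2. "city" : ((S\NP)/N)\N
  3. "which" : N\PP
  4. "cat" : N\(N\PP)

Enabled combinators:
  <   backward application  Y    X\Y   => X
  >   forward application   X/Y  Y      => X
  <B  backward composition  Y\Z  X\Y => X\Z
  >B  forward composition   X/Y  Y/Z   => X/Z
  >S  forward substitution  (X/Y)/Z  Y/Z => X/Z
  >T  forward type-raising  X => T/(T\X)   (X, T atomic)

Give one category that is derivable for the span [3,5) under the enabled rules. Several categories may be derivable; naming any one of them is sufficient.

N

[0,5] S   <
  [0,1] "idea" : NP
  [1,5] S\NP   >
    [1,3] (S\NP)/N   <
      [1,2] "in" : N
      [2,3] "city" : ((S\NP)/N)\N
    [3,5] N   <
      [3,4] "which" : N\PP
      [4,5] "cat" : N\(N\PP)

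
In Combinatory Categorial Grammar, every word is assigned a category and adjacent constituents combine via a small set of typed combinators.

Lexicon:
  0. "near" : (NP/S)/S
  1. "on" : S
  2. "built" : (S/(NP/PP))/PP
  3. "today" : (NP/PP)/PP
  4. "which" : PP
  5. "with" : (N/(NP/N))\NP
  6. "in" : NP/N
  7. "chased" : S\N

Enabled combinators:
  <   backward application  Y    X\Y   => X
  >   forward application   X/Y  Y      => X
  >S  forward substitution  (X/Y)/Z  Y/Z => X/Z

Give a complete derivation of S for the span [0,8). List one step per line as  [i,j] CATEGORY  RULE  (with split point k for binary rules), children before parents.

[0,1] (NP/S)/S  lex  "near"
[1,2] S  lex  "on"
[0,2] NP/S  >  k=1
[2,3] (S/(NP/PP))/PP  lex  "built"
[3,4] (NP/PP)/PP  lex  "today"
[2,4] S/PP  >S  k=3
[4,5] PP  lex  "which"
[2,5] S  >  k=4
[0,5] NP  >  k=2
[5,6] (N/(NP/N))\NP  lex  "with"
[0,6] N/(NP/N)  <  k=5
[6,7] NP/N  lex  "in"
[0,7] N  >  k=6
[7,8] S\N  lex  "chased"
[0,8] S  <  k=7

[0,8] S   <
  [0,7] N   >
    [0,6] N/(NP/N)   <
      [0,5] NP   >
        [0,2] NP/S   >
          [0,1] "near" : (NP/S)/S
          [1,2] "on" : S
        [2,5] S   >
          [2,4] S/PP   >S
            [2,3] "built" : (S/(NP/PP))/PP
            [3,4] "today" : (NP/PP)/PP
          [4,5] "which" : PP
      [5,6] "with" : (N/(NP/N))\NP
    [6,7] "in" : NP/N
  [7,8] "chased" : S\N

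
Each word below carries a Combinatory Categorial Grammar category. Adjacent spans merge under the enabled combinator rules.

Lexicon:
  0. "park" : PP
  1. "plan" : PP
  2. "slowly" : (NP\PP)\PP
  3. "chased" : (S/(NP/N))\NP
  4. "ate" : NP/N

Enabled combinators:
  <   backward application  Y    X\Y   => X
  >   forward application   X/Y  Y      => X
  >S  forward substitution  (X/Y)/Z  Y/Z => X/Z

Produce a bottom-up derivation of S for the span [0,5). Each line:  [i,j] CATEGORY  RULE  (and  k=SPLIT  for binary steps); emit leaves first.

[0,5] S   >
  [0,4] S/(NP/N)   <
    [0,3] NP   <
      [0,1] "park" : PP
      [1,3] NP\PP   <
        [1,2] "plan" : PP
        [2,3] "slowly" : (NP\PP)\PP
    [3,4] "chased" : (S/(NP/N))\NP
  [4,5] "ate" : NP/N

[0,1] PP  lex  "park"
[1,2] PP  lex  "plan"
[2,3] (NP\PP)\PP  lex  "slowly"
[1,3] NP\PP  <  k=2
[0,3] NP  <  k=1
[3,4] (S/(NP/N))\NP  lex  "chased"
[0,4] S/(NP/N)  <  k=3
[4,5] NP/N  lex  "ate"
[0,5] S  >  k=4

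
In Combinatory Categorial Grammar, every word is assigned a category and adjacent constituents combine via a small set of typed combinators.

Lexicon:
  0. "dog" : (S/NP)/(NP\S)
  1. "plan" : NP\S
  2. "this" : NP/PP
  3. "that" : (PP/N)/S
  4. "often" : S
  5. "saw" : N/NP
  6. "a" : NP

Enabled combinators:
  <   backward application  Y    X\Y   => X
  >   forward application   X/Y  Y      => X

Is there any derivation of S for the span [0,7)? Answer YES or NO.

YES

[0,7] S   >
  [0,2] S/NP   >
    [0,1] "dog" : (S/NP)/(NP\S)
    [1,2] "plan" : NP\S
  [2,7] NP   >
    [2,3] "this" : NP/PP
    [3,7] PP   >
      [3,5] PP/N   >
        [3,4] "that" : (PP/N)/S
        [4,5] "often" : S
      [5,7] N   >
        [5,6] "saw" : N/NP
        [6,7] "a" : NP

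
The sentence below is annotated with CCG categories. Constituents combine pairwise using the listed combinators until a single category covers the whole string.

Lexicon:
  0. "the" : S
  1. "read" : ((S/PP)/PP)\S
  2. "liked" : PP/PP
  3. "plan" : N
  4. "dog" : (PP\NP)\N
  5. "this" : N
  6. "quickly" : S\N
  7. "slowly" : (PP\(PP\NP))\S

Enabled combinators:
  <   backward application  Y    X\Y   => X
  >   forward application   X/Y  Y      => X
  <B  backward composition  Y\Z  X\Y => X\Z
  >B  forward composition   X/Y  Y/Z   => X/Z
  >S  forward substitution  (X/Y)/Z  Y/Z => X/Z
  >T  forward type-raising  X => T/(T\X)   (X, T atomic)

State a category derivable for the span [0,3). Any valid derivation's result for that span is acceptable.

[0,8] S   >
  [0,3] S/PP   >S
    [0,2] (S/PP)/PP   <
      [0,1] "the" : S
      [1,2] "read" : ((S/PP)/PP)\S
    [2,3] "liked" : PP/PP
  [3,8] PP   <
    [3,5] PP\NP   <
      [3,4] "plan" : N
      [4,5] "dog" : (PP\NP)\N
    [5,8] PP\(PP\NP)   <
      [5,7] S   <
        [5,6] "this" : N
        [6,7] "quickly" : S\N
      [7,8] "slowly" : (PP\(PP\NP))\S

S/PP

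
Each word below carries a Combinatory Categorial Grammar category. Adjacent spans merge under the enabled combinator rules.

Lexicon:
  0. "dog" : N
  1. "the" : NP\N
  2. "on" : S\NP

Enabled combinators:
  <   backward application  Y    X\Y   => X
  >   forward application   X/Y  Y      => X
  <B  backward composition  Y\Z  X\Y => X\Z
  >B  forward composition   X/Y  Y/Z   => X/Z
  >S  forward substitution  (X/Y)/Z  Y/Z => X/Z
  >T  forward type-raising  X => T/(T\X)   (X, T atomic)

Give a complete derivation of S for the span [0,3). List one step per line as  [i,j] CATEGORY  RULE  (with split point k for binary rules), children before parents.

[0,1] N  lex  "dog"
[0,1] NP/(NP\N)  >T
[1,2] NP\N  lex  "the"
[0,2] NP  >  k=1
[2,3] S\NP  lex  "on"
[0,3] S  <  k=2

[0,3] S   <
  [0,2] NP   >
    [0,1] NP/(NP\N)   >T
      [0,1] "dog" : N
    [1,2] "the" : NP\N
  [2,3] "on" : S\NP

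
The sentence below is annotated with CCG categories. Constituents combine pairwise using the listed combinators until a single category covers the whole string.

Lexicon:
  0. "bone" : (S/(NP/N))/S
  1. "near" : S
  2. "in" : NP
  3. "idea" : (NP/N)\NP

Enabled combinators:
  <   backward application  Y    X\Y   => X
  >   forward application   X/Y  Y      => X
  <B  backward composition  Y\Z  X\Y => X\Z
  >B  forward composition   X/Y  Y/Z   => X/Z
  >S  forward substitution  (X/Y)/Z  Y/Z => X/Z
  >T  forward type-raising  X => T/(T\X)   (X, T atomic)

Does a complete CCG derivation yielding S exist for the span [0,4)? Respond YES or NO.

[0,4] S   >
  [0,2] S/(NP/N)   >
    [0,1] "bone" : (S/(NP/N))/S
    [1,2] "near" : S
  [2,4] NP/N   <
    [2,3] "in" : NP
    [3,4] "idea" : (NP/N)\NP

YES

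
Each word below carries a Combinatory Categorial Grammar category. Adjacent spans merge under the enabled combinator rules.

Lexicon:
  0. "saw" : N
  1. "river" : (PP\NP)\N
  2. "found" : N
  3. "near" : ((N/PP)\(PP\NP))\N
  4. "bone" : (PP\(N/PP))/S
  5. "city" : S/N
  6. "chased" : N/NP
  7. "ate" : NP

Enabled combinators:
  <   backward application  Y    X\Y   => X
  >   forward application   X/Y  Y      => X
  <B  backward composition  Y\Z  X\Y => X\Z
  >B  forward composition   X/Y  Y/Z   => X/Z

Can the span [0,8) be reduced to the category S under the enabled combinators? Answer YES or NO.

NO

N (PP\NP)\N N ((N/PP)\(PP\NP))\N (PP\(N/PP))/S S/N N/NP NP
CKY chart[0,8] = {PP}; S ∉ chart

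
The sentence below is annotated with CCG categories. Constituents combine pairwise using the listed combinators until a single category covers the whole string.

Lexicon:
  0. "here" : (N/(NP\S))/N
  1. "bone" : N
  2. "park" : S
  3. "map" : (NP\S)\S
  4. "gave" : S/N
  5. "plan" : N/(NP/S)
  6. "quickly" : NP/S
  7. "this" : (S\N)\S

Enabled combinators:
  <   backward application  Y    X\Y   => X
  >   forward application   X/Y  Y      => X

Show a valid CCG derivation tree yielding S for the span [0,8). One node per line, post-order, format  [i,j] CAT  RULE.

[0,8] S   <
  [0,4] N   >
    [0,2] N/(NP\S)   >
      [0,1] "here" : (N/(NP\S))/N
      [1,2] "bone" : N
    [2,4] NP\S   <
      [2,3] "park" : S
      [3,4] "map" : (NP\S)\S
  [4,8] S\N   <
    [4,7] S   >
      [4,5] "gave" : S/N
      [5,7] N   >
        [5,6] "plan" : N/(NP/S)
        [6,7] "quickly" : NP/S
    [7,8] "this" : (S\N)\S

[0,1] (N/(NP\S))/N  lex  "here"
[1,2] N  lex  "bone"
[0,2] N/(NP\S)  >  k=1
[2,3] S  lex  "park"
[3,4] (NP\S)\S  lex  "map"
[2,4] NP\S  <  k=3
[0,4] N  >  k=2
[4,5] S/N  lex  "gave"
[5,6] N/(NP/S)  lex  "plan"
[6,7] NP/S  lex  "quickly"
[5,7] N  >  k=6
[4,7] S  >  k=5
[7,8] (S\N)\S  lex  "this"
[4,8] S\N  <  k=7
[0,8] S  <  k=4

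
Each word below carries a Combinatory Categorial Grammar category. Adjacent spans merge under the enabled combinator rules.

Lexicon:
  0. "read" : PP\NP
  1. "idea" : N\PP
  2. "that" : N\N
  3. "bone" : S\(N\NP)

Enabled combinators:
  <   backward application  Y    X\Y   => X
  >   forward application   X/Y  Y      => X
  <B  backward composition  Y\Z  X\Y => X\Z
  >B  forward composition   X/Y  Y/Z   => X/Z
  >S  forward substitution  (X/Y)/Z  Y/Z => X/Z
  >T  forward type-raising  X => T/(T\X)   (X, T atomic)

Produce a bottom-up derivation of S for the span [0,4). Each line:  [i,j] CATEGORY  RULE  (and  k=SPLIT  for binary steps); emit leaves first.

[0,4] S   <
  [0,3] N\NP   <B
    [0,1] "read" : PP\NP
    [1,3] N\PP   <B
      [1,2] "idea" : N\PP
      [2,3] "that" : N\N
  [3,4] "bone" : S\(N\NP)

[0,1] PP\NP  lex  "read"
[1,2] N\PP  lex  "idea"
[2,3] N\N  lex  "that"
[1,3] N\PP  <B  k=2
[0,3] N\NP  <B  k=1
[3,4] S\(N\NP)  lex  "bone"
[0,4] S  <  k=3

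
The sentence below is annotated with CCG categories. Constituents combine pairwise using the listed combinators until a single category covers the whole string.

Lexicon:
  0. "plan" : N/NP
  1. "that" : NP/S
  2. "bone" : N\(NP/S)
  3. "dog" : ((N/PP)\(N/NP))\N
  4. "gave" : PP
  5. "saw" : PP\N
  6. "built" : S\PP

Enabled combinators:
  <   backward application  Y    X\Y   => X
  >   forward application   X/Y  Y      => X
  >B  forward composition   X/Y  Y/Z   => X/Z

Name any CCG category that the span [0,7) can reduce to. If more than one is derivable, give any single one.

[0,7] S   <
  [0,6] PP   <
    [0,5] N   >
      [0,4] N/PP   <
        [0,1] "plan" : N/NP
        [1,4] (N/PP)\(N/NP)   <
          [1,3] N   <
            [1,2] "that" : NP/S
            [2,3] "bone" : N\(NP/S)
          [3,4] "dog" : ((N/PP)\(N/NP))\N
      [4,5] "gave" : PP
    [5,6] "saw" : PP\N
  [6,7] "built" : S\PP

S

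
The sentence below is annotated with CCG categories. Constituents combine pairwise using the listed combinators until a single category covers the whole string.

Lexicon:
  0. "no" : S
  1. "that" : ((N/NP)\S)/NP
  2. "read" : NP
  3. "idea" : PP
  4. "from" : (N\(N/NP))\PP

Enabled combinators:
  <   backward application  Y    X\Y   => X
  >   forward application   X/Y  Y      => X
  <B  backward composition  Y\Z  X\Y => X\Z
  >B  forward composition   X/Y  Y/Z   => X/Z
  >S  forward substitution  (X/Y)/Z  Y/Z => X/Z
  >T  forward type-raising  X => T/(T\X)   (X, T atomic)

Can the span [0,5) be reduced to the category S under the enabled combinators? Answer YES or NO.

S ((N/NP)\S)/NP NP PP (N\(N/NP))\PP
CKY chart[0,5] = {N, N/(N\N), NP/(NP\N), PP/(PP\N), S/(S\N)}; S ∉ chart

NO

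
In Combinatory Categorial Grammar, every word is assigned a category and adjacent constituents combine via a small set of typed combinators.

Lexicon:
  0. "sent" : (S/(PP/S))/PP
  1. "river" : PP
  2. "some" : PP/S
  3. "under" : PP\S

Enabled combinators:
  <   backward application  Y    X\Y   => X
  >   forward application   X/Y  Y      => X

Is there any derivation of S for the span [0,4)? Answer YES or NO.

(S/(PP/S))/PP PP PP/S PP\S
CKY chart[0,4] = {PP}; S ∉ chart

NO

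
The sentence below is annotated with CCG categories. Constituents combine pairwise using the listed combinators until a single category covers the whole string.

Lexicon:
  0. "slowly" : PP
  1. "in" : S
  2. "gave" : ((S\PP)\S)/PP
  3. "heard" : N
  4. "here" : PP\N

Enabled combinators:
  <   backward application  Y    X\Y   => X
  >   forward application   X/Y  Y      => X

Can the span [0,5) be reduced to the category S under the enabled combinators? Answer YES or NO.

YES

[0,5] S   <
  [0,1] "slowly" : PP
  [1,5] S\PP   <
    [1,2] "in" : S
    [2,5] (S\PP)\S   >
      [2,3] "gave" : ((S\PP)\S)/PP
      [3,5] PP   <
        [3,4] "heard" : N
        [4,5] "here" : PP\N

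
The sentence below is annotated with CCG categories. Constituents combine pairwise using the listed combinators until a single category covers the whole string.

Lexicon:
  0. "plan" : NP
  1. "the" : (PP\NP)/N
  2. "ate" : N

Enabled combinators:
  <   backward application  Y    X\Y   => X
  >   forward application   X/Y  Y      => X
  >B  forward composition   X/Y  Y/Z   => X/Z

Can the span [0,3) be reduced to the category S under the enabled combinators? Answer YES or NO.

NO

NP (PP\NP)/N N
CKY chart[0,3] = {PP}; S ∉ chart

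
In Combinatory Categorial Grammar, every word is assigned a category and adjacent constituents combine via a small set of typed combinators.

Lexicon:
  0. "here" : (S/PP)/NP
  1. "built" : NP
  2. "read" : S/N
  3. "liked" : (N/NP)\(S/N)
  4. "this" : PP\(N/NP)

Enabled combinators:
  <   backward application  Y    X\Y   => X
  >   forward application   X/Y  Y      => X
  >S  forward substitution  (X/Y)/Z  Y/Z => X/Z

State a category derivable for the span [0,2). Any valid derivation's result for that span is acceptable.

[0,5] S   >
  [0,2] S/PP   >
    [0,1] "here" : (S/PP)/NP
    [1,2] "built" : NP
  [2,5] PP   <
    [2,4] N/NP   <
      [2,3] "read" : S/N
      [3,4] "liked" : (N/NP)\(S/N)
    [4,5] "this" : PP\(N/NP)

S/PP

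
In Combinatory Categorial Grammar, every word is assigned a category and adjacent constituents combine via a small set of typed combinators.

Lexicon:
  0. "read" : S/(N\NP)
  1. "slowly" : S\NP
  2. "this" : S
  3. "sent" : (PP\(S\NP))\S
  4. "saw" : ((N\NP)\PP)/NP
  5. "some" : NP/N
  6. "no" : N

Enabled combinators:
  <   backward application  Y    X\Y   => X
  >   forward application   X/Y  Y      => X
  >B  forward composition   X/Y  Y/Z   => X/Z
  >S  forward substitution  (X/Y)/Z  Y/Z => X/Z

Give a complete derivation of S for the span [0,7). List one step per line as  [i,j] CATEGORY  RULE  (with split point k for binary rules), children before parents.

[0,1] S/(N\NP)  lex  "read"
[1,2] S\NP  lex  "slowly"
[2,3] S  lex  "this"
[3,4] (PP\(S\NP))\S  lex  "sent"
[2,4] PP\(S\NP)  <  k=3
[1,4] PP  <  k=2
[4,5] ((N\NP)\PP)/NP  lex  "saw"
[5,6] NP/N  lex  "some"
[6,7] N  lex  "no"
[5,7] NP  >  k=6
[4,7] (N\NP)\PP  >  k=5
[1,7] N\NP  <  k=4
[0,7] S  >  k=1

[0,7] S   >
  [0,1] "read" : S/(N\NP)
  [1,7] N\NP   <
    [1,4] PP   <
      [1,2] "slowly" : S\NP
      [2,4] PP\(S\NP)   <
        [2,3] "this" : S
        [3,4] "sent" : (PP\(S\NP))\S
    [4,7] (N\NP)\PP   >
      [4,5] "saw" : ((N\NP)\PP)/NP
      [5,7] NP   >
        [5,6] "some" : NP/N
        [6,7] "no" : N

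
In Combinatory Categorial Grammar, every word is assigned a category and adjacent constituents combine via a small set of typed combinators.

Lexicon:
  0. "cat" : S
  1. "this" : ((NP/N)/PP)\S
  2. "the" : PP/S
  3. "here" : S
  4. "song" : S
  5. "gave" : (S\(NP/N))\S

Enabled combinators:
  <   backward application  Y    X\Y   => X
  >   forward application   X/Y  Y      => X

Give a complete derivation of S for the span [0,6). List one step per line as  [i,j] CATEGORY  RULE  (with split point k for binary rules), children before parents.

[0,6] S   <
  [0,4] NP/N   >
    [0,2] (NP/N)/PP   <
      [0,1] "cat" : S
      [1,2] "this" : ((NP/N)/PP)\S
    [2,4] PP   >
      [2,3] "the" : PP/S
      [3,4] "here" : S
  [4,6] S\(NP/N)   <
    [4,5] "song" : S
    [5,6] "gave" : (S\(NP/N))\S

[0,1] S  lex  "cat"
[1,2] ((NP/N)/PP)\S  lex  "this"
[0,2] (NP/N)/PP  <  k=1
[2,3] PP/S  lex  "the"
[3,4] S  lex  "here"
[2,4] PP  >  k=3
[0,4] NP/N  >  k=2
[4,5] S  lex  "song"
[5,6] (S\(NP/N))\S  lex  "gave"
[4,6] S\(NP/N)  <  k=5
[0,6] S  <  k=4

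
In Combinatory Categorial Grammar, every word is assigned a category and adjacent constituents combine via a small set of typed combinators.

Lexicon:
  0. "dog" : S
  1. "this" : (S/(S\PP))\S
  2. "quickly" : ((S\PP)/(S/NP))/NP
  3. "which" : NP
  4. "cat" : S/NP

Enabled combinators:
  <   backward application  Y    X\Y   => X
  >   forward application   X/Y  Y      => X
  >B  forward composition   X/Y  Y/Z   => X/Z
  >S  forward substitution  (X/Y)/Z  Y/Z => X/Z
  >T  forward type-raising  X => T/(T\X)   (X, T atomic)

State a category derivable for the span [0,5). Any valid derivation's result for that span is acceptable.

S

[0,5] S   >
  [0,2] S/(S\PP)   <
    [0,1] "dog" : S
    [1,2] "this" : (S/(S\PP))\S
  [2,5] S\PP   >
    [2,4] (S\PP)/(S/NP)   >
      [2,3] "quickly" : ((S\PP)/(S/NP))/NP
      [3,4] "which" : NP
    [4,5] "cat" : S/NP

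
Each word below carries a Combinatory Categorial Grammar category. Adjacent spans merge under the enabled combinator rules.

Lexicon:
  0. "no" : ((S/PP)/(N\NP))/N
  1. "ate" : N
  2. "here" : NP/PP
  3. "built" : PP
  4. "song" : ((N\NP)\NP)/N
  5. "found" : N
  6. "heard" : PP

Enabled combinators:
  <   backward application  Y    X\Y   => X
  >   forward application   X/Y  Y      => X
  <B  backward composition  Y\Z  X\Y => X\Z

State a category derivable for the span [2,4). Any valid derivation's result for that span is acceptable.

NP

[0,7] S   >
  [0,6] S/PP   >
    [0,2] (S/PP)/(N\NP)   >
      [0,1] "no" : ((S/PP)/(N\NP))/N
      [1,2] "ate" : N
    [2,6] N\NP   <
      [2,4] NP   >
        [2,3] "here" : NP/PP
        [3,4] "built" : PP
      [4,6] (N\NP)\NP   >
        [4,5] "song" : ((N\NP)\NP)/N
        [5,6] "found" : N
  [6,7] "heard" : PP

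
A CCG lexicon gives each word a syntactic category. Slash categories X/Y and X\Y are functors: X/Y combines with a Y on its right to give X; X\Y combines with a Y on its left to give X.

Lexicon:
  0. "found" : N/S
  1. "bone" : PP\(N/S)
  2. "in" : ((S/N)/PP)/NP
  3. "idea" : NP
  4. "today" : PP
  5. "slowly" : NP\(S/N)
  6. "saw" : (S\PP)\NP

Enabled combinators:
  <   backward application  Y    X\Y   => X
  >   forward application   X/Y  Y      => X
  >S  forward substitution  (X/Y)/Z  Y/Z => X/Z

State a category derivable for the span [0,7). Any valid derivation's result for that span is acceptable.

[0,7] S   <
  [0,2] PP   <
    [0,1] "found" : N/S
    [1,2] "bone" : PP\(N/S)
  [2,7] S\PP   <
    [2,6] NP   <
      [2,5] S/N   >
        [2,4] (S/N)/PP   >
          [2,3] "in" : ((S/N)/PP)/NP
          [3,4] "idea" : NP
        [4,5] "today" : PP
      [5,6] "slowly" : NP\(S/N)
    [6,7] "saw" : (S\PP)\NP

S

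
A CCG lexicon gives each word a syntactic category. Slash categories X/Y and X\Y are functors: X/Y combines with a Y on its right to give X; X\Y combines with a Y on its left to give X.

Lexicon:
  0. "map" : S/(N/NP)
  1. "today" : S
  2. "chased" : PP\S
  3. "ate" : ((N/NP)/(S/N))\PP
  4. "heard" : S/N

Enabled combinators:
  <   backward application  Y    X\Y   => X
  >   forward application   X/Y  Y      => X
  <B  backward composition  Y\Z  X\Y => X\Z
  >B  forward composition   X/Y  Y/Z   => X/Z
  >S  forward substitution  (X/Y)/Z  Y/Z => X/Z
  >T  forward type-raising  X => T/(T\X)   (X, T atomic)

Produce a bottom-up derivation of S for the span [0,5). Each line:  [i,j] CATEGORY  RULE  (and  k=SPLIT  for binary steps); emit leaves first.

[0,5] S   >
  [0,1] "map" : S/(N/NP)
  [1,5] N/NP   >
    [1,4] (N/NP)/(S/N)   <
      [1,3] PP   >
        [1,2] PP/(PP\S)   >T
          [1,2] "today" : S
        [2,3] "chased" : PP\S
      [3,4] "ate" : ((N/NP)/(S/N))\PP
    [4,5] "heard" : S/N

[0,1] S/(N/NP)  lex  "map"
[1,2] S  lex  "today"
[1,2] PP/(PP\S)  >T
[2,3] PP\S  lex  "chased"
[1,3] PP  >  k=2
[3,4] ((N/NP)/(S/N))\PP  lex  "ate"
[1,4] (N/NP)/(S/N)  <  k=3
[4,5] S/N  lex  "heard"
[1,5] N/NP  >  k=4
[0,5] S  >  k=1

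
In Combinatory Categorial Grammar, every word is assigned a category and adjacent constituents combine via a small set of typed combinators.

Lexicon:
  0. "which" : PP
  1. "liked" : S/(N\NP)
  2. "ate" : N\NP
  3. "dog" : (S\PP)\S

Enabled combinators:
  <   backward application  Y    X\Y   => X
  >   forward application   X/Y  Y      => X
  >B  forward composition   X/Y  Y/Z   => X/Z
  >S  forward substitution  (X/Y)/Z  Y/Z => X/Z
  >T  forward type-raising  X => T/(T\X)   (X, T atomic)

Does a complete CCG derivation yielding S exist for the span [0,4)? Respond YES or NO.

[0,4] S   >
  [0,1] S/(S\PP)   >T
    [0,1] "which" : PP
  [1,4] S\PP   <
    [1,3] S   >
      [1,2] "liked" : S/(N\NP)
      [2,3] "ate" : N\NP
    [3,4] "dog" : (S\PP)\S

YES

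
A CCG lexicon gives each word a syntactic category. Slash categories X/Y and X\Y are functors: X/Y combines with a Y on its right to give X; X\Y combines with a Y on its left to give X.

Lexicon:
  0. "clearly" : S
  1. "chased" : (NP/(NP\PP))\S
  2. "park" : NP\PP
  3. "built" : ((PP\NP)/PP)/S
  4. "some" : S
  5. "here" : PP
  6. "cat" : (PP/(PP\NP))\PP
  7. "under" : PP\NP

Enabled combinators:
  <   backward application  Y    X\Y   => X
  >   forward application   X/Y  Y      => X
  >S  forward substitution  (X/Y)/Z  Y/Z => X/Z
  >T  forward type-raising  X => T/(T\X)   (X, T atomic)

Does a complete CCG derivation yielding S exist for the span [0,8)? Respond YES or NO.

NO

S (NP/(NP\PP))\S NP\PP ((PP\NP)/PP)/S S PP (PP/(PP\NP))\PP PP\NP
CKY chart[0,8] = {N/(N\PP), NP/(NP\PP), PP, PP/(PP\PP), S/(S\PP)}; S ∉ chart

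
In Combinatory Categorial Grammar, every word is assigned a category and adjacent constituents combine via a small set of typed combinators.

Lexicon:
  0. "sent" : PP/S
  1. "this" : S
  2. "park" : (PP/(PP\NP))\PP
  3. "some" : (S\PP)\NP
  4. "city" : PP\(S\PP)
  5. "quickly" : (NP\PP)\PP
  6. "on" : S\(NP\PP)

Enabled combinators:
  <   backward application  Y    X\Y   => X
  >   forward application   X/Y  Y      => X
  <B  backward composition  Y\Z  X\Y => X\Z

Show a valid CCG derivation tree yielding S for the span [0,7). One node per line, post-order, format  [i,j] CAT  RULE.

[0,7] S   <
  [0,6] NP\PP   <
    [0,5] PP   >
      [0,3] PP/(PP\NP)   <
        [0,2] PP   >
          [0,1] "sent" : PP/S
          [1,2] "this" : S
        [2,3] "park" : (PP/(PP\NP))\PP
      [3,5] PP\NP   <B
        [3,4] "some" : (S\PP)\NP
        [4,5] "city" : PP\(S\PP)
    [5,6] "quickly" : (NP\PP)\PP
  [6,7] "on" : S\(NP\PP)

[0,1] PP/S  lex  "sent"
[1,2] S  lex  "this"
[0,2] PP  >  k=1
[2,3] (PP/(PP\NP))\PP  lex  "park"
[0,3] PP/(PP\NP)  <  k=2
[3,4] (S\PP)\NP  lex  "some"
[4,5] PP\(S\PP)  lex  "city"
[3,5] PP\NP  <B  k=4
[0,5] PP  >  k=3
[5,6] (NP\PP)\PP  lex  "quickly"
[0,6] NP\PP  <  k=5
[6,7] S\(NP\PP)  lex  "on"
[0,7] S  <  k=6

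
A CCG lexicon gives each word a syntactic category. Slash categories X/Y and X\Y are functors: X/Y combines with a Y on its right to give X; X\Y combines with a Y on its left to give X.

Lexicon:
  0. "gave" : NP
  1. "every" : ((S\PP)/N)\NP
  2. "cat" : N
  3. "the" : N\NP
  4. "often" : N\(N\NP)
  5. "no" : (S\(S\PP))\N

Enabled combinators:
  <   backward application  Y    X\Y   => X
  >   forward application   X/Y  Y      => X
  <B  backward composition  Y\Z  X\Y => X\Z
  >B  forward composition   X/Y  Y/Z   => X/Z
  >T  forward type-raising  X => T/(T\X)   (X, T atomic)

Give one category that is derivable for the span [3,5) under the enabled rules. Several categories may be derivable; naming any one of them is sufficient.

[0,6] S   <
  [0,3] S\PP   >
    [0,2] (S\PP)/N   <
      [0,1] "gave" : NP
      [1,2] "every" : ((S\PP)/N)\NP
    [2,3] "cat" : N
  [3,6] S\(S\PP)   <
    [3,5] N   <
      [3,4] "the" : N\NP
      [4,5] "often" : N\(N\NP)
    [5,6] "no" : (S\(S\PP))\N

N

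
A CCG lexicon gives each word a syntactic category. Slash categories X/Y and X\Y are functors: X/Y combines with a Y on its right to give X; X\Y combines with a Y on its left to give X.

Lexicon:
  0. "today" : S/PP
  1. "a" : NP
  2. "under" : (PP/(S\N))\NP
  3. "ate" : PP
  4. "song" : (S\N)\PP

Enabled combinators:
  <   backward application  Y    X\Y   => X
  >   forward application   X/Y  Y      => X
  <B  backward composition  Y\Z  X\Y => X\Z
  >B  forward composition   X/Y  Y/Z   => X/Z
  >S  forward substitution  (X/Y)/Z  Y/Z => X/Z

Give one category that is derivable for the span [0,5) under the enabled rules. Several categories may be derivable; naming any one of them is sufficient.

[0,5] S   >
  [0,1] "today" : S/PP
  [1,5] PP   >
    [1,3] PP/(S\N)   <
      [1,2] "a" : NP
      [2,3] "under" : (PP/(S\N))\NP
    [3,5] S\N   <
      [3,4] "ate" : PP
      [4,5] "song" : (S\N)\PP

S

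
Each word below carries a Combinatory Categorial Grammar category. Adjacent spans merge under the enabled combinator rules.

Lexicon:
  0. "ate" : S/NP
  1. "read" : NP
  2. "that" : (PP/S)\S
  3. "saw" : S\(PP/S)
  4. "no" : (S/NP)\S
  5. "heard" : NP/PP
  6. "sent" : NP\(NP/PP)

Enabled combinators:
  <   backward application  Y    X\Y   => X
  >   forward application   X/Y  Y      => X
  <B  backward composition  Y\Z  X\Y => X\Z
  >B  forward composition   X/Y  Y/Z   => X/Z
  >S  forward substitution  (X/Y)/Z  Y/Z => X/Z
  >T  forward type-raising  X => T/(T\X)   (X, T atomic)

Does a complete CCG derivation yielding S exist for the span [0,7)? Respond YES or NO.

YES

[0,7] S   >
  [0,5] S/NP   <
    [0,4] S   <
      [0,3] PP/S   <
        [0,2] S   >
          [0,1] "ate" : S/NP
          [1,2] "read" : NP
        [2,3] "that" : (PP/S)\S
      [3,4] "saw" : S\(PP/S)
    [4,5] "no" : (S/NP)\S
  [5,7] NP   <
    [5,6] "heard" : NP/PP
    [6,7] "sent" : NP\(NP/PP)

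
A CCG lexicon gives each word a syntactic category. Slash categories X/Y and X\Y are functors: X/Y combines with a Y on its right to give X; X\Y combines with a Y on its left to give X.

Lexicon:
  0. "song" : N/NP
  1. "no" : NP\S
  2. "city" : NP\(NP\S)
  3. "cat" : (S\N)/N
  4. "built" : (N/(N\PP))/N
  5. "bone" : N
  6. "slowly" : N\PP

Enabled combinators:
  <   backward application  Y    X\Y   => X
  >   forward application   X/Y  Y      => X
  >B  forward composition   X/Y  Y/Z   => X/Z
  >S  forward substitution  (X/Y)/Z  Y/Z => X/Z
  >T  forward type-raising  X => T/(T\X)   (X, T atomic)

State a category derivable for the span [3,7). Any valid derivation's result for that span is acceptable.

S\N

[0,7] S   <
  [0,3] N   >
    [0,1] "song" : N/NP
    [1,3] NP   <
      [1,2] "no" : NP\S
      [2,3] "city" : NP\(NP\S)
  [3,7] S\N   >
    [3,4] "cat" : (S\N)/N
    [4,7] N   >
      [4,6] N/(N\PP)   >
        [4,5] "built" : (N/(N\PP))/N
        [5,6] "bone" : N
      [6,7] "slowly" : N\PP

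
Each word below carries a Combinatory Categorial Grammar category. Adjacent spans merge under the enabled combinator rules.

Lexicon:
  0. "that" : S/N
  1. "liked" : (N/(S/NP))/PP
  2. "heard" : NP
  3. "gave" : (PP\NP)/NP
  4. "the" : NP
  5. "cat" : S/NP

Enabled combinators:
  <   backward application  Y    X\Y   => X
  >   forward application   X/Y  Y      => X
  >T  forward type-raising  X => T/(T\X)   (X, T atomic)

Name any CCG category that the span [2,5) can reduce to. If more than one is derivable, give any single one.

PP

[0,6] S   >
  [0,1] "that" : S/N
  [1,6] N   >
    [1,5] N/(S/NP)   >
      [1,2] "liked" : (N/(S/NP))/PP
      [2,5] PP   <
        [2,3] "heard" : NP
        [3,5] PP\NP   >
          [3,4] "gave" : (PP\NP)/NP
          [4,5] "the" : NP
    [5,6] "cat" : S/NP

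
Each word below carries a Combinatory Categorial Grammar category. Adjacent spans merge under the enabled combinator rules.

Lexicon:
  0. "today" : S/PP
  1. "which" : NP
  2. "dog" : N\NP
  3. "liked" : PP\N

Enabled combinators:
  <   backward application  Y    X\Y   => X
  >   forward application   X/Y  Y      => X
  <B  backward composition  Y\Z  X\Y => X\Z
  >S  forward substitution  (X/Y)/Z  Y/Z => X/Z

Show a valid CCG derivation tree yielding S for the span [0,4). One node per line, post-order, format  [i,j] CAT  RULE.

[0,1] S/PP  lex  "today"
[1,2] NP  lex  "which"
[2,3] N\NP  lex  "dog"
[3,4] PP\N  lex  "liked"
[2,4] PP\NP  <B  k=3
[1,4] PP  <  k=2
[0,4] S  >  k=1

[0,4] S   >
  [0,1] "today" : S/PP
  [1,4] PP   <
    [1,2] "which" : NP
    [2,4] PP\NP   <B
      [2,3] "dog" : N\NP
      [3,4] "liked" : PP\N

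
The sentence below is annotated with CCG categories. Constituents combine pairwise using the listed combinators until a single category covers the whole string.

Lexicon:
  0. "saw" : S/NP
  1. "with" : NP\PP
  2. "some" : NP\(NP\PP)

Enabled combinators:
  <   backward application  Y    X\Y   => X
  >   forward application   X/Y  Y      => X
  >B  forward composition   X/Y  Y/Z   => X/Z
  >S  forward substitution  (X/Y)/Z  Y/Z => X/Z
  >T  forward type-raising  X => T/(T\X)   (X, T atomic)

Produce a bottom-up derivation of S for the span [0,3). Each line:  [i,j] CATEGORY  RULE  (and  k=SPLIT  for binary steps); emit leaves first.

[0,3] S   >
  [0,1] "saw" : S/NP
  [1,3] NP   <
    [1,2] "with" : NP\PP
    [2,3] "some" : NP\(NP\PP)

[0,1] S/NP  lex  "saw"
[1,2] NP\PP  lex  "with"
[2,3] NP\(NP\PP)  lex  "some"
[1,3] NP  <  k=2
[0,3] S  >  k=1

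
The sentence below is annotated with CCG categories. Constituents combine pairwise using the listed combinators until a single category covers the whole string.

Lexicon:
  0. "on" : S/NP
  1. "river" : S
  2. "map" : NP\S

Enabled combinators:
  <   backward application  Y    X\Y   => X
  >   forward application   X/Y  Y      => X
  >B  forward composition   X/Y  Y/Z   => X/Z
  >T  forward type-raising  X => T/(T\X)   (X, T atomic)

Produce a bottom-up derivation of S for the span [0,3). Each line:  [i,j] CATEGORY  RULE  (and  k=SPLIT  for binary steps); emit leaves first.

[0,3] S   >
  [0,1] "on" : S/NP
  [1,3] NP   >
    [1,2] NP/(NP\S)   >T
      [1,2] "river" : S
    [2,3] "map" : NP\S

[0,1] S/NP  lex  "on"
[1,2] S  lex  "river"
[1,2] NP/(NP\S)  >T
[2,3] NP\S  lex  "map"
[1,3] NP  >  k=2
[0,3] S  >  k=1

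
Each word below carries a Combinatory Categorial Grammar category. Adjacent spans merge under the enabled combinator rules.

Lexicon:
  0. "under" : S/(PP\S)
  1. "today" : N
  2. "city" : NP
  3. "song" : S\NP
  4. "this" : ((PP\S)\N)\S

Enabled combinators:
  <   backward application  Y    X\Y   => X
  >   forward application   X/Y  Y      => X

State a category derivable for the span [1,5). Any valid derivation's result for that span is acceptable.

[0,5] S   >
  [0,1] "under" : S/(PP\S)
  [1,5] PP\S   <
    [1,2] "today" : N
    [2,5] (PP\S)\N   <
      [2,4] S   <
        [2,3] "city" : NP
        [3,4] "song" : S\NP
      [4,5] "this" : ((PP\S)\N)\S

PP\S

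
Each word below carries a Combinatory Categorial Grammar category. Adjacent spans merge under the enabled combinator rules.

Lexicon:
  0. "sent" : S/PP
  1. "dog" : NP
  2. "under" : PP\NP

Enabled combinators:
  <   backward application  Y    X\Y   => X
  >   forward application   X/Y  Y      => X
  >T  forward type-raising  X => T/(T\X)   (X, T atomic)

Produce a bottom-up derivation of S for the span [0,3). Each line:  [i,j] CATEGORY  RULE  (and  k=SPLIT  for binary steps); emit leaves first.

[0,3] S   >
  [0,1] "sent" : S/PP
  [1,3] PP   <
    [1,2] "dog" : NP
    [2,3] "under" : PP\NP

[0,1] S/PP  lex  "sent"
[1,2] NP  lex  "dog"
[2,3] PP\NP  lex  "under"
[1,3] PP  <  k=2
[0,3] S  >  k=1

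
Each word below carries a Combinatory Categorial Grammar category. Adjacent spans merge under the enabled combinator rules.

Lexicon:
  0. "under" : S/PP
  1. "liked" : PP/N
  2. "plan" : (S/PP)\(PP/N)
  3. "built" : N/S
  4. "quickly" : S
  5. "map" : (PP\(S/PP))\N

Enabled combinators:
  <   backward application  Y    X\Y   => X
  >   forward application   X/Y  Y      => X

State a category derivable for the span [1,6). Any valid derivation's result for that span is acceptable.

[0,6] S   >
  [0,1] "under" : S/PP
  [1,6] PP   <
    [1,3] S/PP   <
      [1,2] "liked" : PP/N
      [2,3] "plan" : (S/PP)\(PP/N)
    [3,6] PP\(S/PP)   <
      [3,5] N   >
        [3,4] "built" : N/S
        [4,5] "quickly" : S
      [5,6] "map" : (PP\(S/PP))\N

PP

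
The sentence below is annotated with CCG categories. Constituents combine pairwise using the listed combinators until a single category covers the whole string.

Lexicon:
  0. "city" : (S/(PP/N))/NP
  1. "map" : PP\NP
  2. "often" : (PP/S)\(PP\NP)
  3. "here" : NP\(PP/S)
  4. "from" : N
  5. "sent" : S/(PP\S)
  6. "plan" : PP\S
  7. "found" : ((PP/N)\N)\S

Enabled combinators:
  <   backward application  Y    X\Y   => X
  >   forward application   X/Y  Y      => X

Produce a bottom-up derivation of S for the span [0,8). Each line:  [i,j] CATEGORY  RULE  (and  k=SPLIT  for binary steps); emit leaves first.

[0,1] (S/(PP/N))/NP  lex  "city"
[1,2] PP\NP  lex  "map"
[2,3] (PP/S)\(PP\NP)  lex  "often"
[1,3] PP/S  <  k=2
[3,4] NP\(PP/S)  lex  "here"
[1,4] NP  <  k=3
[0,4] S/(PP/N)  >  k=1
[4,5] N  lex  "from"
[5,6] S/(PP\S)  lex  "sent"
[6,7] PP\S  lex  "plan"
[5,7] S  >  k=6
[7,8] ((PP/N)\N)\S  lex  "found"
[5,8] (PP/N)\N  <  k=7
[4,8] PP/N  <  k=5
[0,8] S  >  k=4

[0,8] S   >
  [0,4] S/(PP/N)   >
    [0,1] "city" : (S/(PP/N))/NP
    [1,4] NP   <
      [1,3] PP/S   <
        [1,2] "map" : PP\NP
        [2,3] "often" : (PP/S)\(PP\NP)
      [3,4] "here" : NP\(PP/S)
  [4,8] PP/N   <
    [4,5] "from" : N
    [5,8] (PP/N)\N   <
      [5,7] S   >
        [5,6] "sent" : S/(PP\S)
        [6,7] "plan" : PP\S
      [7,8] "found" : ((PP/N)\N)\S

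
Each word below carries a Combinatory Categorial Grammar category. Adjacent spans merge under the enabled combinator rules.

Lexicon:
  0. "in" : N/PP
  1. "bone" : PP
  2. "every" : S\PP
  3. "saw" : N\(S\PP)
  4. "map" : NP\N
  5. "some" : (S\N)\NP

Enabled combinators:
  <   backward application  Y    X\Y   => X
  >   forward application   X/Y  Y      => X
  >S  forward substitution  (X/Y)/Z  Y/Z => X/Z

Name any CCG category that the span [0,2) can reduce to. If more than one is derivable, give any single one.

N

[0,6] S   <
  [0,2] N   >
    [0,1] "in" : N/PP
    [1,2] "bone" : PP
  [2,6] S\N   <
    [2,5] NP   <
      [2,4] N   <
        [2,3] "every" : S\PP
        [3,4] "saw" : N\(S\PP)
      [4,5] "map" : NP\N
    [5,6] "some" : (S\N)\NP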